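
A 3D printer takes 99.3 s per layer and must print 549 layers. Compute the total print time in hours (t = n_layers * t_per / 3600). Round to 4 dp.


t = 549 * 99.3 / 3600 = 15.1433 hrs


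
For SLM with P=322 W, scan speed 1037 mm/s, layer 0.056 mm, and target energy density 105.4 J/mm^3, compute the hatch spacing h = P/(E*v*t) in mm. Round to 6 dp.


h = 322 / (105.4*1037*0.056) = 0.052608 mm


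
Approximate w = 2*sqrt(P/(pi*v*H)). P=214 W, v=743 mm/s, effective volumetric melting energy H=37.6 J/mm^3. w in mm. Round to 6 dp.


w = 2*sqrt(214/(pi*743*37.6)) = 0.098758 mm


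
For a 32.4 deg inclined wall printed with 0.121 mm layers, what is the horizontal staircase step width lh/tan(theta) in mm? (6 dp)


step = 0.121 / tan(32.4) = 0.190665 mm


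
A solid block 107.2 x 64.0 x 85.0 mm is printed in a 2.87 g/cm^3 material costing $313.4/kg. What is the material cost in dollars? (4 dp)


V = 107.2 * 64.0 * 85.0 = 583168.0 mm^3 = 583.168 cm^3
Mass = 583.168 * 2.87 / 1000 = 1.67369216 kg
Cost = 1.67369216 * 313.4 = 524.5351 $


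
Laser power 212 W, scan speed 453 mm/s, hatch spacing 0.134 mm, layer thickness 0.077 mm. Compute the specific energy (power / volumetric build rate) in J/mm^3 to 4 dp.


Build rate = 453 * 0.134 * 0.077 = 4.674054 mm^3/s
SE = 212 / 4.674054 = 45.3568 J/mm^3


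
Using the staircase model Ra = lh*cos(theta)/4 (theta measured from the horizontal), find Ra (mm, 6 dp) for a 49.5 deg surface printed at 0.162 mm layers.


Ra = 0.162 * cos(49.5) / 4 = 0.026303 mm


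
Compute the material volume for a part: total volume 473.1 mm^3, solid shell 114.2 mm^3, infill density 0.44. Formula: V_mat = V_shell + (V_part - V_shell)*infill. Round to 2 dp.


V_infill = (473.1 - 114.2) * 0.44 = 157.92
V_total = 114.2 + 157.92 = 272.12 mm^3


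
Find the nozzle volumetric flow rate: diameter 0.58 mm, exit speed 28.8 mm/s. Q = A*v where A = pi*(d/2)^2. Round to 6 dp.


A = pi*(0.58/2)^2 = 0.26420794 mm^2
Q = 0.26420794 * 28.8 = 7.609189 mm^3/s


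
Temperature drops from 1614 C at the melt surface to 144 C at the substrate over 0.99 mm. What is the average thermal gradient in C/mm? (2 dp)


G = (1614-144)/0.99 = 1484.85 C/mm


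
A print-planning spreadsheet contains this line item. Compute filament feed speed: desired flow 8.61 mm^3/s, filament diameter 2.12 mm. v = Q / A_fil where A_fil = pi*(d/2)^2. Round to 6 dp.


A = pi*(2.12/2)^2 = 3.529894
v = 8.61 / 3.529894 = 2.439167 mm/s


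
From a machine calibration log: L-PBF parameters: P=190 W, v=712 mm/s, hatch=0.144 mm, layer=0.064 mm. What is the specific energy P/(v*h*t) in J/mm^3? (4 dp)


Build rate = 712 * 0.144 * 0.064 = 6.561792 mm^3/s
SE = 190 / 6.561792 = 28.9555 J/mm^3


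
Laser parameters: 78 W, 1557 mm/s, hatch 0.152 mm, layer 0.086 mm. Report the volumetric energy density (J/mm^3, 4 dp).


E = 78 / (1557*0.152*0.086) = 3.8323 J/mm^3


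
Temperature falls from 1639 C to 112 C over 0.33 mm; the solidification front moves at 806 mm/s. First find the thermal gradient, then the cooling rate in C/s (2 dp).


G = (1639-112)/0.33 = 4627.27272727 C/mm
CR = 4627.27272727 * 806 = 3729581.82 C/s


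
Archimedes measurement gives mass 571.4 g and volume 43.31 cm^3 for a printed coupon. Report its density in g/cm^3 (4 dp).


rho = 571.4 / 43.31 = 13.1933 g/cm^3


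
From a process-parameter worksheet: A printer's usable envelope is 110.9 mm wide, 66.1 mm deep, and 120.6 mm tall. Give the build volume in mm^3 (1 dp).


V = 110.9 * 66.1 * 120.6 = 884057.1 mm^3


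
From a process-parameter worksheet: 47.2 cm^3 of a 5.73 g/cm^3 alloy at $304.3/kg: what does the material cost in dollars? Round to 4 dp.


Mass = 47.2*5.73/1000 = 0.270456 kg
Cost = 0.270456 * 304.3 = 82.2998 $


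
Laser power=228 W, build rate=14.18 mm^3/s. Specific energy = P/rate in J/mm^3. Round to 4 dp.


SE = 228 / 14.18 = 16.079 J/mm^3


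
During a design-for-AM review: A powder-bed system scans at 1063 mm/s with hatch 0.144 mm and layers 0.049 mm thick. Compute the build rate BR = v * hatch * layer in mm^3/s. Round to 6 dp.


Rate = 1063 * 0.144 * 0.049 = 7.500528 mm^3/s


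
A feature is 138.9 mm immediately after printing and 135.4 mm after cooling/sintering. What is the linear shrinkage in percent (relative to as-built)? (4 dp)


Shrinkage = ((138.9-135.4)/138.9)*100 = 2.5198 %


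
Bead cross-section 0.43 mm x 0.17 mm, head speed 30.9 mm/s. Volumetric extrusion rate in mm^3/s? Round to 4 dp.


Rate = 0.43 * 0.17 * 30.9 = 2.2588 mm^3/s


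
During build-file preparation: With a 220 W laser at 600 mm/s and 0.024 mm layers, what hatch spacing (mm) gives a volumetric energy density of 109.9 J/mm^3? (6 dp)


h = 220 / (109.9*600*0.024) = 0.139015 mm


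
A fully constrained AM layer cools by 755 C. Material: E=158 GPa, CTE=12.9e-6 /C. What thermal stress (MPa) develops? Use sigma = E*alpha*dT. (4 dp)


sigma = 158*1000 * 12.9e-6 * 755 = 1538.841 MPa


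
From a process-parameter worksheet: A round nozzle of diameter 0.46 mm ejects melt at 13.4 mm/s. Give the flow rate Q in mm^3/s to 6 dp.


A = pi*(0.46/2)^2 = 0.16619025 mm^2
Q = 0.16619025 * 13.4 = 2.226949 mm^3/s


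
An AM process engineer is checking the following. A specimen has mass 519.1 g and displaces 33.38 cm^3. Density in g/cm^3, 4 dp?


rho = 519.1 / 33.38 = 15.5512 g/cm^3


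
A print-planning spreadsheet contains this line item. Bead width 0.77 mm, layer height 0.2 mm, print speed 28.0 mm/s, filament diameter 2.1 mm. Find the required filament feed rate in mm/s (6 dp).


Q = 0.77 * 0.2 * 28.0 = 4.312 mm^3/s
A_fil = pi*(2.1/2)^2 = 3.4636059 mm^2
v_feed = 4.312 / 3.4636059 = 1.244945 mm/s


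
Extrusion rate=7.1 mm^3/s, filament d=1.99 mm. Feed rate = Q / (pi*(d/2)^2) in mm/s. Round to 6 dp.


A = pi*(1.99/2)^2 = 3.110255
v = 7.1 / 3.110255 = 2.282771 mm/s


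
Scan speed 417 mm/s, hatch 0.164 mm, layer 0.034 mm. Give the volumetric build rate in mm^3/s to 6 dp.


Rate = 417 * 0.164 * 0.034 = 2.325192 mm^3/s


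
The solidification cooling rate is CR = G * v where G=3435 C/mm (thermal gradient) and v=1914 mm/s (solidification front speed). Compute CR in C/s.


CR = 3435 * 1914 = 6574590 C/s


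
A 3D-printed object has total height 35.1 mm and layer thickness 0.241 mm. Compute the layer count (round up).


Layers = ceil(35.1/0.241) = 146


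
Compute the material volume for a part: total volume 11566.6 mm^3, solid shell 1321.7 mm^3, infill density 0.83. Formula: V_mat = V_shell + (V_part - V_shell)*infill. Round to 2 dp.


V_infill = (11566.6 - 1321.7) * 0.83 = 8503.27
V_total = 1321.7 + 8503.27 = 9824.97 mm^3


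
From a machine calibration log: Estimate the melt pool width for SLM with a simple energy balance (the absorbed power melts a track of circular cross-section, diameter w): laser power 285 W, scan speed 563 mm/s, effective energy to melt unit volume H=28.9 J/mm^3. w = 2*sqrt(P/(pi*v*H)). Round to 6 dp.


w = 2*sqrt(285/(pi*563*28.9)) = 0.149339 mm


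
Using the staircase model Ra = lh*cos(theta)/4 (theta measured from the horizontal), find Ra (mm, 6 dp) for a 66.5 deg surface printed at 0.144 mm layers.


Ra = 0.144 * cos(66.5) / 4 = 0.014355 mm


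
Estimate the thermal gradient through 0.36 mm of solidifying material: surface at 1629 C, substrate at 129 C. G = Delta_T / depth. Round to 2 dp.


G = (1629-129)/0.36 = 4166.67 C/mm


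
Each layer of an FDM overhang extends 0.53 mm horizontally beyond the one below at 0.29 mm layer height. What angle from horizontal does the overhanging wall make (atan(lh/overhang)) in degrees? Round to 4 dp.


angle = atan(0.29/0.53) = 28.6861 degrees


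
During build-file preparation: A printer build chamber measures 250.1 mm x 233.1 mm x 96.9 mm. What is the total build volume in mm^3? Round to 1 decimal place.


V = 250.1 * 233.1 * 96.9 = 5649106.2 mm^3


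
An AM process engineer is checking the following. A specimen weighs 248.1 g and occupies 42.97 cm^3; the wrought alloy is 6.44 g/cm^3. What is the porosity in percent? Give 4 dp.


rho_part = 248.1 / 42.97 = 5.77379567 g/cm^3
Porosity = (1 - 5.77379567/6.44)*100 = 10.3448 %


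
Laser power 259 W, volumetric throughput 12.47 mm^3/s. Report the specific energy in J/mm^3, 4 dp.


SE = 259 / 12.47 = 20.7698 J/mm^3


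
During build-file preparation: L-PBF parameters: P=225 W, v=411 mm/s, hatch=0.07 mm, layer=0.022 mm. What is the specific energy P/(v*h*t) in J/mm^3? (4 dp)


Build rate = 411 * 0.07 * 0.022 = 0.63294 mm^3/s
SE = 225 / 0.63294 = 355.4839 J/mm^3


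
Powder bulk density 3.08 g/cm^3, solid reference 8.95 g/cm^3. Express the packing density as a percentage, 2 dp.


Packing = (3.08/8.95)*100 = 34.41 %


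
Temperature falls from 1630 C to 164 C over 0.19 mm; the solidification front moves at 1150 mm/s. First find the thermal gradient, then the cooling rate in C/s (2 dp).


G = (1630-164)/0.19 = 7715.78947368 C/mm
CR = 7715.78947368 * 1150 = 8873157.89 C/s


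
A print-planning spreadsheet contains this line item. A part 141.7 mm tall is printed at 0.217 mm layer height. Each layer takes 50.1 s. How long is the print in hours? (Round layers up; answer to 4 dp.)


Layers = ceil(141.7/0.217) = 653
t = 653 * 50.1 / 3600 = 9.0876 hrs


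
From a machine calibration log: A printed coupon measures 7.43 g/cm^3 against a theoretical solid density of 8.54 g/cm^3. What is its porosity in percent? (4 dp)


Porosity = (1-7.43/8.54)*100 = 12.9977 %


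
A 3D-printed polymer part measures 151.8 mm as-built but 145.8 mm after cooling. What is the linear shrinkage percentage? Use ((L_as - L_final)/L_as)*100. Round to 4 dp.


Shrinkage = ((151.8-145.8)/151.8)*100 = 3.9526 %


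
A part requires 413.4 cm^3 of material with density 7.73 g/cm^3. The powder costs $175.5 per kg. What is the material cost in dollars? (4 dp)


Mass = 413.4*7.73/1000 = 3.195582 kg
Cost = 3.195582 * 175.5 = 560.8246 $


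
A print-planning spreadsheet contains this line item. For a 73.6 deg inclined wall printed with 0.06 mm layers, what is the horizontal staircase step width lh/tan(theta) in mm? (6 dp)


step = 0.06 / tan(73.6) = 0.017659 mm


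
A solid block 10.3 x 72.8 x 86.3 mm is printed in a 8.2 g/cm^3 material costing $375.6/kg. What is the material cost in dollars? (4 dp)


V = 10.3 * 72.8 * 86.3 = 64711.192 mm^3 = 64.711192 cm^3
Mass = 64.711192 * 8.2 / 1000 = 0.53063177 kg
Cost = 0.53063177 * 375.6 = 199.3053 $


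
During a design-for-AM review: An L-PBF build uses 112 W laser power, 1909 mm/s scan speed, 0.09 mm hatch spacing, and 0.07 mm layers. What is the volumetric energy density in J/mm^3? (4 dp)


E = 112 / (1909*0.09*0.07) = 9.3126 J/mm^3


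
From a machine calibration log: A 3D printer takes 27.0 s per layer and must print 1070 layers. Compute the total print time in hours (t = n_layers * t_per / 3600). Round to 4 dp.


t = 1070 * 27.0 / 3600 = 8.025 hrs


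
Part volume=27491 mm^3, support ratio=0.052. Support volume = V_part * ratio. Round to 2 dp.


V_support = 27491 * 0.052 = 1429.53 mm^3


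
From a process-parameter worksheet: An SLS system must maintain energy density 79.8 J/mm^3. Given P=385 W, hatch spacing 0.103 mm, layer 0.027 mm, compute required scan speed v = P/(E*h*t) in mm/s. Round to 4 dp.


v = 385 / (79.8*0.103*0.027) = 1734.8297 mm/s


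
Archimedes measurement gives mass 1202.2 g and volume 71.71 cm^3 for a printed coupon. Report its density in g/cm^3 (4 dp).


rho = 1202.2 / 71.71 = 16.7647 g/cm^3


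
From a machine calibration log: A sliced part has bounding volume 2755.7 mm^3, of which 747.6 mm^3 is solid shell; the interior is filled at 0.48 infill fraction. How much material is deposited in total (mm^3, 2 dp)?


V_infill = (2755.7 - 747.6) * 0.48 = 963.89
V_total = 747.6 + 963.89 = 1711.49 mm^3


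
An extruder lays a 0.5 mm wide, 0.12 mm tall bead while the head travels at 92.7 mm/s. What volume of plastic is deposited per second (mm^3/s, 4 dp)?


Rate = 0.5 * 0.12 * 92.7 = 5.562 mm^3/s


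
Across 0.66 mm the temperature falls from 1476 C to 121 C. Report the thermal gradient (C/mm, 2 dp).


G = (1476-121)/0.66 = 2053.03 C/mm


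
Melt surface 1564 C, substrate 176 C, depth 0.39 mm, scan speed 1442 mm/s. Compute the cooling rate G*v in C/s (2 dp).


G = (1564-176)/0.39 = 3558.97435897 C/mm
CR = 3558.97435897 * 1442 = 5132041.03 C/s


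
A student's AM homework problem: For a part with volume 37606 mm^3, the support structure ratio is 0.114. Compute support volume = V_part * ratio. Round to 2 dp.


V_support = 37606 * 0.114 = 4287.08 mm^3


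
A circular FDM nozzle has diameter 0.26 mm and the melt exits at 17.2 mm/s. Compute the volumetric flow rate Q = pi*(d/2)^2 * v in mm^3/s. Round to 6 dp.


A = pi*(0.26/2)^2 = 0.05309292 mm^2
Q = 0.05309292 * 17.2 = 0.913198 mm^3/s


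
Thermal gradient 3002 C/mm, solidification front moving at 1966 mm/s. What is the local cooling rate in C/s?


CR = 3002 * 1966 = 5901932 C/s


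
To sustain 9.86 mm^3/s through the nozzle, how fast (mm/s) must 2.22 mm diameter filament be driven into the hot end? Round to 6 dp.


A = pi*(2.22/2)^2 = 3.870756
v = 9.86 / 3.870756 = 2.547306 mm/s


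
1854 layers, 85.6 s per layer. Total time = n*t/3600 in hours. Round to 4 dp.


t = 1854 * 85.6 / 3600 = 44.084 hrs


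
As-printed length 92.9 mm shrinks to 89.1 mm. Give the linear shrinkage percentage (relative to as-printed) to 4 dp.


Shrinkage = ((92.9-89.1)/92.9)*100 = 4.0904 %


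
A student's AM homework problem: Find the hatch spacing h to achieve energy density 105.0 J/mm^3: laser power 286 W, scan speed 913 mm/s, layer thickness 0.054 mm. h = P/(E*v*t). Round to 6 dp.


h = 286 / (105.0*913*0.054) = 0.055247 mm


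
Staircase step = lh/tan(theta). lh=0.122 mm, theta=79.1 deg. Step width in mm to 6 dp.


step = 0.122 / tan(79.1) = 0.023493 mm


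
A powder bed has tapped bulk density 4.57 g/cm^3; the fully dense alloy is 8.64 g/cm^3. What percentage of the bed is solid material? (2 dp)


Packing = (4.57/8.64)*100 = 52.89 %


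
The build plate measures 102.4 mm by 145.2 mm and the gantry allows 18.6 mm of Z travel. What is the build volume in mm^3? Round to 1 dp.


V = 102.4 * 145.2 * 18.6 = 276553.7 mm^3


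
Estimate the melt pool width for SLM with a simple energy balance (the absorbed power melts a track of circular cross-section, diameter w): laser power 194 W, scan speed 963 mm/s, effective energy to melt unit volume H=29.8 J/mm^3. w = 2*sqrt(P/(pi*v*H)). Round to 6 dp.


w = 2*sqrt(194/(pi*963*29.8)) = 0.092776 mm


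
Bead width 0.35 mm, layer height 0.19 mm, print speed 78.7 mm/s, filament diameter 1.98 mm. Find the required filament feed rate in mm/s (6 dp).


Q = 0.35 * 0.19 * 78.7 = 5.23355 mm^3/s
A_fil = pi*(1.98/2)^2 = 3.07907496 mm^2
v_feed = 5.23355 / 3.07907496 = 1.699715 mm/s


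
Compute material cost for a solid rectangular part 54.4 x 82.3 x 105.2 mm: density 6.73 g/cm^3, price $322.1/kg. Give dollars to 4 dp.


V = 54.4 * 82.3 * 105.2 = 470993.024 mm^3 = 470.993024 cm^3
Mass = 470.993024 * 6.73 / 1000 = 3.16978305 kg
Cost = 3.16978305 * 322.1 = 1020.9871 $


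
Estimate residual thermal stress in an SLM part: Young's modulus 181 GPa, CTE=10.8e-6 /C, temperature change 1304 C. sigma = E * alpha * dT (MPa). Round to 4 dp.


sigma = 181*1000 * 10.8e-6 * 1304 = 2549.0592 MPa


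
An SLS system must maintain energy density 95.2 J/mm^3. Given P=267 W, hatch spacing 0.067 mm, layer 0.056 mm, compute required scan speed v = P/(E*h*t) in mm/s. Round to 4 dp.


v = 267 / (95.2*0.067*0.056) = 747.5005 mm/s


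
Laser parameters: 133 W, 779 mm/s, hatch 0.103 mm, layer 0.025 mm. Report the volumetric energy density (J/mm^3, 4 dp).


E = 133 / (779*0.103*0.025) = 66.3036 J/mm^3


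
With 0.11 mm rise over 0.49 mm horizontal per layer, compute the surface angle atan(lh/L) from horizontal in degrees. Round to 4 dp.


angle = atan(0.11/0.49) = 12.6526 degrees


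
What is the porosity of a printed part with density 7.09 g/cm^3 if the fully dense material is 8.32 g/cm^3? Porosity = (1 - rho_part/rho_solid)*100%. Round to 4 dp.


Porosity = (1-7.09/8.32)*100 = 14.7837 %


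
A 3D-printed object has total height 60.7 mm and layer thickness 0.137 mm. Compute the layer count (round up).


Layers = ceil(60.7/0.137) = 444


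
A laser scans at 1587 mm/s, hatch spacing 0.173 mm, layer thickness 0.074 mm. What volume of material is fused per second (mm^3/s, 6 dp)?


Rate = 1587 * 0.173 * 0.074 = 20.316774 mm^3/s


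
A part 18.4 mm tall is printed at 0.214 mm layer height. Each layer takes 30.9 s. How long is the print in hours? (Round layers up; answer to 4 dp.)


Layers = ceil(18.4/0.214) = 86
t = 86 * 30.9 / 3600 = 0.7382 hrs


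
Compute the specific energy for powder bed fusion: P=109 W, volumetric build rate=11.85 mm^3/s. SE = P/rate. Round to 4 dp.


SE = 109 / 11.85 = 9.1983 J/mm^3


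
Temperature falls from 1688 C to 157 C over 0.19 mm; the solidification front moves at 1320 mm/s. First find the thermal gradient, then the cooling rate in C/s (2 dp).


G = (1688-157)/0.19 = 8057.89473684 C/mm
CR = 8057.89473684 * 1320 = 10636421.05 C/s


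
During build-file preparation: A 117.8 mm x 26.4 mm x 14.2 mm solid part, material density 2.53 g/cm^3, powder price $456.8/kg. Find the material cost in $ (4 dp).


V = 117.8 * 26.4 * 14.2 = 44160.864 mm^3 = 44.160864 cm^3
Mass = 44.160864 * 2.53 / 1000 = 0.11172699 kg
Cost = 0.11172699 * 456.8 = 51.0369 $


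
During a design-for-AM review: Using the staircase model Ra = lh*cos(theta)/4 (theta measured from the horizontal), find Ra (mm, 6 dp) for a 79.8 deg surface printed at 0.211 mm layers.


Ra = 0.211 * cos(79.8) / 4 = 0.009341 mm


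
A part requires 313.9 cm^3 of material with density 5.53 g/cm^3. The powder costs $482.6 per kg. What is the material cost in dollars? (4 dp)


Mass = 313.9*5.53/1000 = 1.735867 kg
Cost = 1.735867 * 482.6 = 837.7294 $


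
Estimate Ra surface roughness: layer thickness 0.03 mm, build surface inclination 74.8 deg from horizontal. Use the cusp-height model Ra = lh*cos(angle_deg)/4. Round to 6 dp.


Ra = 0.03 * cos(74.8) / 4 = 0.001966 mm


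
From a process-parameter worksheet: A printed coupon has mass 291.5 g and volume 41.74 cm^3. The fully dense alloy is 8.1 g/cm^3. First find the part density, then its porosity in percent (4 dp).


rho_part = 291.5 / 41.74 = 6.98370867 g/cm^3
Porosity = (1 - 6.98370867/8.1)*100 = 13.7814 %


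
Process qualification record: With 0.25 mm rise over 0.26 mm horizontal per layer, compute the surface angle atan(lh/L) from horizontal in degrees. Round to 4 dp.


angle = atan(0.25/0.26) = 43.8767 degrees


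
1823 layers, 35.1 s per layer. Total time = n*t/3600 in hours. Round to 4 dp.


t = 1823 * 35.1 / 3600 = 17.7743 hrs


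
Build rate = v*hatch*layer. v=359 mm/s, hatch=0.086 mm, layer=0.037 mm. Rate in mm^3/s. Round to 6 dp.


Rate = 359 * 0.086 * 0.037 = 1.142338 mm^3/s


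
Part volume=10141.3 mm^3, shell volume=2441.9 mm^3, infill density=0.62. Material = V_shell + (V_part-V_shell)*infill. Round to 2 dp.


V_infill = (10141.3 - 2441.9) * 0.62 = 4773.63
V_total = 2441.9 + 4773.63 = 7215.53 mm^3


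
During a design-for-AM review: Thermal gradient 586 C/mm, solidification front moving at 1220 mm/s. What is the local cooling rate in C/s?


CR = 586 * 1220 = 714920 C/s


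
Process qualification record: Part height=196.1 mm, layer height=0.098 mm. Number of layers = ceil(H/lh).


Layers = ceil(196.1/0.098) = 2002


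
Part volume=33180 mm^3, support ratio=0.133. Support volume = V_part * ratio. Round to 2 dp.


V_support = 33180 * 0.133 = 4412.94 mm^3


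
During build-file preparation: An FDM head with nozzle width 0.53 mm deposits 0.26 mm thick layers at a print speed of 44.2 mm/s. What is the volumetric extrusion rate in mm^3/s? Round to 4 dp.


Rate = 0.53 * 0.26 * 44.2 = 6.0908 mm^3/s


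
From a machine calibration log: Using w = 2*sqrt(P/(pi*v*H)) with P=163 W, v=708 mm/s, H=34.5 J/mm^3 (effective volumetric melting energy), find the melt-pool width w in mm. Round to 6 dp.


w = 2*sqrt(163/(pi*708*34.5)) = 0.092177 mm


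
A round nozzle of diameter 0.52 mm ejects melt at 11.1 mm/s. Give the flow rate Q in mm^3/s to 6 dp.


A = pi*(0.52/2)^2 = 0.21237166 mm^2
Q = 0.21237166 * 11.1 = 2.357325 mm^3/s


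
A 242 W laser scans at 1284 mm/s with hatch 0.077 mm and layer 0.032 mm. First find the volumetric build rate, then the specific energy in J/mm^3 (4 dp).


Build rate = 1284 * 0.077 * 0.032 = 3.163776 mm^3/s
SE = 242 / 3.163776 = 76.4909 J/mm^3


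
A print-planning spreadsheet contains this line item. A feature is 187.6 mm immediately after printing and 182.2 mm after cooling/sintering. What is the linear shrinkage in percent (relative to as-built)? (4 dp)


Shrinkage = ((187.6-182.2)/187.6)*100 = 2.8785 %


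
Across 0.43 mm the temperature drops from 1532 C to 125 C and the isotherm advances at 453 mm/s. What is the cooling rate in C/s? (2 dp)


G = (1532-125)/0.43 = 3272.09302326 C/mm
CR = 3272.09302326 * 453 = 1482258.14 C/s


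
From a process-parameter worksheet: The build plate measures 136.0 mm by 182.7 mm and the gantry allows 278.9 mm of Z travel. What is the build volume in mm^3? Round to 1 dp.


V = 136.0 * 182.7 * 278.9 = 6929884.1 mm^3


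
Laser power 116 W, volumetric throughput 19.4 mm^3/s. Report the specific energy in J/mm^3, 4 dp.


SE = 116 / 19.4 = 5.9794 J/mm^3


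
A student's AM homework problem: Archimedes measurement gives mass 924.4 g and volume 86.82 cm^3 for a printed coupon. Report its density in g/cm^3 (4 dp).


rho = 924.4 / 86.82 = 10.6473 g/cm^3


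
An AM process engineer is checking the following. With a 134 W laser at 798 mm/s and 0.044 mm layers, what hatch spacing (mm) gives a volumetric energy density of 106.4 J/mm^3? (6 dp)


h = 134 / (106.4*798*0.044) = 0.035868 mm


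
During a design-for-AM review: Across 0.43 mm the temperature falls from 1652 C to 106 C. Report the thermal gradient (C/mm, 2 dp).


G = (1652-106)/0.43 = 3595.35 C/mm


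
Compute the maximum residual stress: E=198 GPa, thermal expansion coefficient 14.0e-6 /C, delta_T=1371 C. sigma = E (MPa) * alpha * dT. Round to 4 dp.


sigma = 198*1000 * 14.0e-6 * 1371 = 3800.412 MPa


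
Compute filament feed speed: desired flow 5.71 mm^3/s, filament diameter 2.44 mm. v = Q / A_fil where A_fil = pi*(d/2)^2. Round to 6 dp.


A = pi*(2.44/2)^2 = 4.675947
v = 5.71 / 4.675947 = 1.221143 mm/s


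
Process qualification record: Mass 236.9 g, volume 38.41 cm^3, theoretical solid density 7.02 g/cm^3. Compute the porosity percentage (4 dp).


rho_part = 236.9 / 38.41 = 6.16766467 g/cm^3
Porosity = (1 - 6.16766467/7.02)*100 = 12.1415 %


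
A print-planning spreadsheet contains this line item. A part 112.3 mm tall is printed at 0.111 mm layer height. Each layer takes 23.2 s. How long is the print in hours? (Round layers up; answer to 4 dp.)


Layers = ceil(112.3/0.111) = 1012
t = 1012 * 23.2 / 3600 = 6.5218 hrs


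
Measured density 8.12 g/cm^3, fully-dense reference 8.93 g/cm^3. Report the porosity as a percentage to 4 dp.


Porosity = (1-8.12/8.93)*100 = 9.0705 %


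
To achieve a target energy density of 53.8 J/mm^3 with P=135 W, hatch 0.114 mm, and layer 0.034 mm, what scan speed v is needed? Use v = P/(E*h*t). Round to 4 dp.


v = 135 / (53.8*0.114*0.034) = 647.3926 mm/s


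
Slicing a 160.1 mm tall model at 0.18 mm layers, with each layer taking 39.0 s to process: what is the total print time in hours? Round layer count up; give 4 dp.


Layers = ceil(160.1/0.18) = 890
t = 890 * 39.0 / 3600 = 9.6417 hrs


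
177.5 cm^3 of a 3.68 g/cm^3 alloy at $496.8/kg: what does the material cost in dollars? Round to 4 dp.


Mass = 177.5*3.68/1000 = 0.6532 kg
Cost = 0.6532 * 496.8 = 324.5098 $


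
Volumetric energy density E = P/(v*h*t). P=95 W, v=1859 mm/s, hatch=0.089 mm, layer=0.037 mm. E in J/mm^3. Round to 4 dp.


E = 95 / (1859*0.089*0.037) = 15.5186 J/mm^3


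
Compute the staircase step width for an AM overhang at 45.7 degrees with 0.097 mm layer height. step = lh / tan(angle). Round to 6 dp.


step = 0.097 / tan(45.7) = 0.094658 mm


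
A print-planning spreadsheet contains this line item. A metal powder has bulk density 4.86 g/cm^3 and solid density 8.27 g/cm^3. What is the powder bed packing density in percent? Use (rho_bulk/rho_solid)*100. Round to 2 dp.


Packing = (4.86/8.27)*100 = 58.77 %


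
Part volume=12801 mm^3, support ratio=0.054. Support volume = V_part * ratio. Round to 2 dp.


V_support = 12801 * 0.054 = 691.25 mm^3


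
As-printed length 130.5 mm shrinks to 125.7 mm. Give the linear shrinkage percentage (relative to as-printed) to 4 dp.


Shrinkage = ((130.5-125.7)/130.5)*100 = 3.6782 %


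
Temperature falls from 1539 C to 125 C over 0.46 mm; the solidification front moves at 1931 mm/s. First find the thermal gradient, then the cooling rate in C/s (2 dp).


G = (1539-125)/0.46 = 3073.91304348 C/mm
CR = 3073.91304348 * 1931 = 5935726.09 C/s


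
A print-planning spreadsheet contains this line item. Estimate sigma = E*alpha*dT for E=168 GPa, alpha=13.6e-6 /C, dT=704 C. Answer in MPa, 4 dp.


sigma = 168*1000 * 13.6e-6 * 704 = 1608.4992 MPa


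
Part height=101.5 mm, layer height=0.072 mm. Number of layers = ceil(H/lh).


Layers = ceil(101.5/0.072) = 1410


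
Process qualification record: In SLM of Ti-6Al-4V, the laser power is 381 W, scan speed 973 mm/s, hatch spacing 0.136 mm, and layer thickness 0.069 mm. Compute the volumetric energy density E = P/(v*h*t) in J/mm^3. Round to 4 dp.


E = 381 / (973*0.136*0.069) = 41.7277 J/mm^3


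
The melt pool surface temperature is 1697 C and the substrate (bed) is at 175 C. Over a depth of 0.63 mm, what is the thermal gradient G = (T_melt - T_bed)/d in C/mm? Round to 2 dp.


G = (1697-175)/0.63 = 2415.87 C/mm


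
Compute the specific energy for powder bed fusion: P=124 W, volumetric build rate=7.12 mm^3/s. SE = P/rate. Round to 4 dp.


SE = 124 / 7.12 = 17.4157 J/mm^3


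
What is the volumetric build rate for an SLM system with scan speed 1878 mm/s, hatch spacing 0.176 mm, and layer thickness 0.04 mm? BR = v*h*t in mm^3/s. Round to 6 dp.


Rate = 1878 * 0.176 * 0.04 = 13.22112 mm^3/s


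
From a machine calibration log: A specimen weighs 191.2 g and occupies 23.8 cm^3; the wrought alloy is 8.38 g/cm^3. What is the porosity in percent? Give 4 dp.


rho_part = 191.2 / 23.8 = 8.03361345 g/cm^3
Porosity = (1 - 8.03361345/8.38)*100 = 4.1335 %


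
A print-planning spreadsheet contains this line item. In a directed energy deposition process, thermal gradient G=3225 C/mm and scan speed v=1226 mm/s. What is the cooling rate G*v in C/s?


CR = 3225 * 1226 = 3953850 C/s


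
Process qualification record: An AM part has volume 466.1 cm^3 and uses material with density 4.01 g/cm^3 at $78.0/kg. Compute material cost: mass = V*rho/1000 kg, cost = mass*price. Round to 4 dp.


Mass = 466.1*4.01/1000 = 1.869061 kg
Cost = 1.869061 * 78.0 = 145.7868 $


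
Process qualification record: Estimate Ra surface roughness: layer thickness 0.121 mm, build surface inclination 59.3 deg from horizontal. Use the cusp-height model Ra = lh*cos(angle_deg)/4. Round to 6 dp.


Ra = 0.121 * cos(59.3) / 4 = 0.015444 mm


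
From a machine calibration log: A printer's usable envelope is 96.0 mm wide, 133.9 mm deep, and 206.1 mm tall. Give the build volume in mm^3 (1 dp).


V = 96.0 * 133.9 * 206.1 = 2649291.8 mm^3


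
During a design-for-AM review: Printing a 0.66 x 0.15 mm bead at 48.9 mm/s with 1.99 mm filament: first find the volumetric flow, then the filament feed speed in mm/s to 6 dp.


Q = 0.66 * 0.15 * 48.9 = 4.8411 mm^3/s
A_fil = pi*(1.99/2)^2 = 3.11025527 mm^2
v_feed = 4.8411 / 3.11025527 = 1.556496 mm/s


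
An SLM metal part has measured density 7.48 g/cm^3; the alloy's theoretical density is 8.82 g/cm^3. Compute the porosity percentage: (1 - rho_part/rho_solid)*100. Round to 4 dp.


Porosity = (1-7.48/8.82)*100 = 15.1927 %


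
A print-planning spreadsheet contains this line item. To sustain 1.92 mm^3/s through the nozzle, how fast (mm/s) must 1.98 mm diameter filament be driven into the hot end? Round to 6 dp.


A = pi*(1.98/2)^2 = 3.079075
v = 1.92 / 3.079075 = 0.623564 mm/s


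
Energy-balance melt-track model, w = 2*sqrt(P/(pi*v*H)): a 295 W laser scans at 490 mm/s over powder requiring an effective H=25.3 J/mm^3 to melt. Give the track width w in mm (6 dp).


w = 2*sqrt(295/(pi*490*25.3)) = 0.174064 mm


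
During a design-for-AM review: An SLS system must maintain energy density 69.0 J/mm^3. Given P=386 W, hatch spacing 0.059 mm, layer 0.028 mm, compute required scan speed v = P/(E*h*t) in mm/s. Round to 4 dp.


v = 386 / (69.0*0.059*0.028) = 3386.3214 mm/s


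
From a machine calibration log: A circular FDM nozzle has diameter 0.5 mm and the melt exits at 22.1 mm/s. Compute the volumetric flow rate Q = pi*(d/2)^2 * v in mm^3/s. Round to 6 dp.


A = pi*(0.5/2)^2 = 0.19634954 mm^2
Q = 0.19634954 * 22.1 = 4.339325 mm^3/s


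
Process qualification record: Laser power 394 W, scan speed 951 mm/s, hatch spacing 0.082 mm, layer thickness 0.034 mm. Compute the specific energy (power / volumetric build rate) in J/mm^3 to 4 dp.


Build rate = 951 * 0.082 * 0.034 = 2.651388 mm^3/s
SE = 394 / 2.651388 = 148.6014 J/mm^3


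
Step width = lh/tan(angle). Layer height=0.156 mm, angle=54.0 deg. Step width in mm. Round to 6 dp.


step = 0.156 / tan(54.0) = 0.113341 mm


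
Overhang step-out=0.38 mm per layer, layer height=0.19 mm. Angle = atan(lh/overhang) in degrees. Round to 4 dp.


angle = atan(0.19/0.38) = 26.5651 degrees


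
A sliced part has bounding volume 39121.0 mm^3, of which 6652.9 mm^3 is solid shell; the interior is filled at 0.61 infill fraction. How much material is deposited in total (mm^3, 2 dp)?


V_infill = (39121.0 - 6652.9) * 0.61 = 19805.54
V_total = 6652.9 + 19805.54 = 26458.44 mm^3


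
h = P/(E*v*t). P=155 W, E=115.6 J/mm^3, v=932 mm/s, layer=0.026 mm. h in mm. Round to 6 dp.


h = 155 / (115.6*932*0.026) = 0.055333 mm


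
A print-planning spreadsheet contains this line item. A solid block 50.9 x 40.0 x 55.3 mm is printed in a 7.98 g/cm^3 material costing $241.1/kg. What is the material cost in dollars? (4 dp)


V = 50.9 * 40.0 * 55.3 = 112590.8 mm^3 = 112.5908 cm^3
Mass = 112.5908 * 7.98 / 1000 = 0.89847458 kg
Cost = 0.89847458 * 241.1 = 216.6222 $


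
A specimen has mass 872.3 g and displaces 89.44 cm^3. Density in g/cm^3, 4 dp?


rho = 872.3 / 89.44 = 9.7529 g/cm^3


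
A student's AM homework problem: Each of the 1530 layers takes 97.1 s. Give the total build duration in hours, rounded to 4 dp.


t = 1530 * 97.1 / 3600 = 41.2675 hrs


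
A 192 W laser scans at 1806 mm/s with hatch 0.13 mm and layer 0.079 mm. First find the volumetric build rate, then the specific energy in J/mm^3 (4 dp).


Build rate = 1806 * 0.13 * 0.079 = 18.54762 mm^3/s
SE = 192 / 18.54762 = 10.3517 J/mm^3


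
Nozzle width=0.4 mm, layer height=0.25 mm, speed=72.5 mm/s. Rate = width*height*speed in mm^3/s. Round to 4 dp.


Rate = 0.4 * 0.25 * 72.5 = 7.25 mm^3/s


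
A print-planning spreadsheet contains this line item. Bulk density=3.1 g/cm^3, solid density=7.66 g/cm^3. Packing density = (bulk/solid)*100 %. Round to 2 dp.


Packing = (3.1/7.66)*100 = 40.47 %


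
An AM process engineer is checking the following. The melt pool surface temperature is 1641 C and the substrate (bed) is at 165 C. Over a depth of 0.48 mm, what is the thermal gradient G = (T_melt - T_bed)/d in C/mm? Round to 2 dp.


G = (1641-165)/0.48 = 3075.0 C/mm


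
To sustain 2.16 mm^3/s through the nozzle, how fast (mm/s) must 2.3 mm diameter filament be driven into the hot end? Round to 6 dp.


A = pi*(2.3/2)^2 = 4.154756
v = 2.16 / 4.154756 = 0.519886 mm/s


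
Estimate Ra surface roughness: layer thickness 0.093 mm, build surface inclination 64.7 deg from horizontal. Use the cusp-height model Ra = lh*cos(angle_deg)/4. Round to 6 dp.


Ra = 0.093 * cos(64.7) / 4 = 0.009936 mm


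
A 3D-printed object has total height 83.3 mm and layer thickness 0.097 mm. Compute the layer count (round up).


Layers = ceil(83.3/0.097) = 859


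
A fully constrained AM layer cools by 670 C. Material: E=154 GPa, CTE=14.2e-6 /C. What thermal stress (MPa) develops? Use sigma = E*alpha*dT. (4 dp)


sigma = 154*1000 * 14.2e-6 * 670 = 1465.156 MPa


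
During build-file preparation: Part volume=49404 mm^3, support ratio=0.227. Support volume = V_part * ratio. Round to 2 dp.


V_support = 49404 * 0.227 = 11214.71 mm^3


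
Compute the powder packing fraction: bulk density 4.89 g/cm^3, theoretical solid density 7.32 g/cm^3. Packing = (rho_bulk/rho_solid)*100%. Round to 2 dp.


Packing = (4.89/7.32)*100 = 66.8 %


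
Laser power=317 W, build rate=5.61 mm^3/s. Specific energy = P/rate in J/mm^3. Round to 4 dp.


SE = 317 / 5.61 = 56.5062 J/mm^3


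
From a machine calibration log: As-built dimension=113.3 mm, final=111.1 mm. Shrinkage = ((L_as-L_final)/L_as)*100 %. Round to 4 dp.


Shrinkage = ((113.3-111.1)/113.3)*100 = 1.9417 %


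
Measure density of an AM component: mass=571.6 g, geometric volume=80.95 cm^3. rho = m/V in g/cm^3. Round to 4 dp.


rho = 571.6 / 80.95 = 7.0611 g/cm^3


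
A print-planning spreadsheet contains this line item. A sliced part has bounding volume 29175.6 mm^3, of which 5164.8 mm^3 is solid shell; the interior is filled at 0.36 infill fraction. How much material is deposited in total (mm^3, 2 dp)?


V_infill = (29175.6 - 5164.8) * 0.36 = 8643.89
V_total = 5164.8 + 8643.89 = 13808.69 mm^3


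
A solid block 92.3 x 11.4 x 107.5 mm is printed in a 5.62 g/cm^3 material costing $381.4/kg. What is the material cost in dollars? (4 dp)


V = 92.3 * 11.4 * 107.5 = 113113.65 mm^3 = 113.11365 cm^3
Mass = 113.11365 * 5.62 / 1000 = 0.63569871 kg
Cost = 0.63569871 * 381.4 = 242.4555 $


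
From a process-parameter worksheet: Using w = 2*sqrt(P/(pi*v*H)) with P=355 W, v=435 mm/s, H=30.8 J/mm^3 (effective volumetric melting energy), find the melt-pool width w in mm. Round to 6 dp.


w = 2*sqrt(355/(pi*435*30.8)) = 0.183675 mm


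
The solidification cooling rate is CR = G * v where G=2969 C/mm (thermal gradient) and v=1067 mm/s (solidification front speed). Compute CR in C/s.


CR = 2969 * 1067 = 3167923 C/s


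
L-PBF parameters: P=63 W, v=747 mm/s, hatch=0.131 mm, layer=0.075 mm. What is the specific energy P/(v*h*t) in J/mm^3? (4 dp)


Build rate = 747 * 0.131 * 0.075 = 7.339275 mm^3/s
SE = 63 / 7.339275 = 8.584 J/mm^3


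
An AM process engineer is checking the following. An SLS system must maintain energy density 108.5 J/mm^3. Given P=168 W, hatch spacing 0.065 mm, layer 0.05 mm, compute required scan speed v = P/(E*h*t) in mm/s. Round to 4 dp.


v = 168 / (108.5*0.065*0.05) = 476.4268 mm/s


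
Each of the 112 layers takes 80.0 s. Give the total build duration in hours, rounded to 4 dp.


t = 112 * 80.0 / 3600 = 2.4889 hrs


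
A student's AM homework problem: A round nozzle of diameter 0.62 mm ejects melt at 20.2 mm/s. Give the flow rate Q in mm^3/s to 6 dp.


A = pi*(0.62/2)^2 = 0.30190705 mm^2
Q = 0.30190705 * 20.2 = 6.098522 mm^3/s


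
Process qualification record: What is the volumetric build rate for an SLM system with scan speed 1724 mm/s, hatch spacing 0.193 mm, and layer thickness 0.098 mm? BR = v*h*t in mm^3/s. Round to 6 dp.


Rate = 1724 * 0.193 * 0.098 = 32.607736 mm^3/s


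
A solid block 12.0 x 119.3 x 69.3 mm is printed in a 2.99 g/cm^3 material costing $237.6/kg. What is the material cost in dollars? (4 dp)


V = 12.0 * 119.3 * 69.3 = 99209.88 mm^3 = 99.20988 cm^3
Mass = 99.20988 * 2.99 / 1000 = 0.29663754 kg
Cost = 0.29663754 * 237.6 = 70.4811 $


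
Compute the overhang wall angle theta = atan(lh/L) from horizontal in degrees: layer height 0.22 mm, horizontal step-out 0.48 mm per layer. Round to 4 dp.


angle = atan(0.22/0.48) = 24.6236 degrees


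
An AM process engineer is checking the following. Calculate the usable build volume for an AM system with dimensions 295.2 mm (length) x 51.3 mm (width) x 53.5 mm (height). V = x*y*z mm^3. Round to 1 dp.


V = 295.2 * 51.3 * 53.5 = 810191.2 mm^3


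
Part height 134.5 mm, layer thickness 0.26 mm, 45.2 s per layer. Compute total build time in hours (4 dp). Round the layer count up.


Layers = ceil(134.5/0.26) = 518
t = 518 * 45.2 / 3600 = 6.5038 hrs


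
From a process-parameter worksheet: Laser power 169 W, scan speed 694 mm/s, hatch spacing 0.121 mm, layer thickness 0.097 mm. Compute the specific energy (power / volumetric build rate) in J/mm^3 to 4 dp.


Build rate = 694 * 0.121 * 0.097 = 8.145478 mm^3/s
SE = 169 / 8.145478 = 20.7477 J/mm^3


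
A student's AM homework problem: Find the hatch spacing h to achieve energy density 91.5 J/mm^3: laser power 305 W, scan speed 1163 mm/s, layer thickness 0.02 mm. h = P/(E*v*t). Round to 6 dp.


h = 305 / (91.5*1163*0.02) = 0.143308 mm


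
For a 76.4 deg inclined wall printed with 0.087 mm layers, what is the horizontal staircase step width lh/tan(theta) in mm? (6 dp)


step = 0.087 / tan(76.4) = 0.021048 mm


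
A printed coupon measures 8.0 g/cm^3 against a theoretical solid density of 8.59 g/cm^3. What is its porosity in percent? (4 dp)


Porosity = (1-8.0/8.59)*100 = 6.8685 %


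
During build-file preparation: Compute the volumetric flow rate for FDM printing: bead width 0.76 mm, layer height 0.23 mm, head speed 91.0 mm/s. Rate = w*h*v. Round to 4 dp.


Rate = 0.76 * 0.23 * 91.0 = 15.9068 mm^3/s


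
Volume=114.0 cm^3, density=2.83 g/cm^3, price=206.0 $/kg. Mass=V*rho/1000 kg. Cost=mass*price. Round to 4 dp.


Mass = 114.0*2.83/1000 = 0.32262 kg
Cost = 0.32262 * 206.0 = 66.4597 $


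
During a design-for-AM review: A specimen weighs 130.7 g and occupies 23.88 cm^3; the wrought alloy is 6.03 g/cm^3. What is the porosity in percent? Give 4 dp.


rho_part = 130.7 / 23.88 = 5.47319933 g/cm^3
Porosity = (1 - 5.47319933/6.03)*100 = 9.2338 %


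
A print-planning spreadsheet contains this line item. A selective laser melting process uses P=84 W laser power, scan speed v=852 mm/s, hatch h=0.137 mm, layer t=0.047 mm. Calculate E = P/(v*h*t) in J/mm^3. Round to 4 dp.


E = 84 / (852*0.137*0.047) = 15.3116 J/mm^3


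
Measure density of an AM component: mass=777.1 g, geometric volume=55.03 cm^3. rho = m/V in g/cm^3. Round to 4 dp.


rho = 777.1 / 55.03 = 14.1214 g/cm^3


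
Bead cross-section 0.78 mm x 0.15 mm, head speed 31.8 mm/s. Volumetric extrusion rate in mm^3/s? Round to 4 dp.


Rate = 0.78 * 0.15 * 31.8 = 3.7206 mm^3/s


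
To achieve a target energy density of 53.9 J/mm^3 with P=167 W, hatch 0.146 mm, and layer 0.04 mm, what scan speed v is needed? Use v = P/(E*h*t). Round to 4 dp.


v = 167 / (53.9*0.146*0.04) = 530.536 mm/s


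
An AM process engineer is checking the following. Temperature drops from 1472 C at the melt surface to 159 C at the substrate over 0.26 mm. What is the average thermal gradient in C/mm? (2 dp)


G = (1472-159)/0.26 = 5050.0 C/mm


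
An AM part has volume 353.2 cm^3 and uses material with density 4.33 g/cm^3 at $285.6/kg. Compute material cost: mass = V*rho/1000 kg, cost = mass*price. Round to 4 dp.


Mass = 353.2*4.33/1000 = 1.529356 kg
Cost = 1.529356 * 285.6 = 436.7841 $
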